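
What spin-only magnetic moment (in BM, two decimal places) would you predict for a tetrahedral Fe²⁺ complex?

4.90 BM

Fe²⁺: group 8, so d-count = 8 − 2 = 6.
Tetrahedral fields are weak (Δₜ ≈ 4/9 Δₒ), so electrons fill high-spin.
Configuration: e³ t₂³ → 4 unpaired electrons.
μ(spin-only) = √[4(4+2)] = √24 ≈ 4.90 BM.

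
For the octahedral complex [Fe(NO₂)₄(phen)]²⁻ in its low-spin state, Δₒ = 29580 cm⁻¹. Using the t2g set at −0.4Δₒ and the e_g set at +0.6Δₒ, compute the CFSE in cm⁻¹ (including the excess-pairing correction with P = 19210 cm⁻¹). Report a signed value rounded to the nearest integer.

Ligand charges: 4×(-1) from NO₂⁻ and 1×(+0) from phen sum to -4; with overall charge -2, Fe is +2.
Fe is in group 8, so Fe²⁺ is d⁶ (8 − 2 = 6).
The d⁶ electrons fill as t2g^6 e_g^0.
CFSE(orbital) = 6×(-0.4Δₒ) + 0×(0.6Δₒ) = -2.4Δₒ; with Δₒ = 29580 cm⁻¹ that is -70992 cm⁻¹.
Pairing penalty: 3 pairs vs 1 in the high-spin reference → 2 extra × P = 38420 cm⁻¹.
Net CFSE = -70992 + 38420 = -32572 cm⁻¹.

-32572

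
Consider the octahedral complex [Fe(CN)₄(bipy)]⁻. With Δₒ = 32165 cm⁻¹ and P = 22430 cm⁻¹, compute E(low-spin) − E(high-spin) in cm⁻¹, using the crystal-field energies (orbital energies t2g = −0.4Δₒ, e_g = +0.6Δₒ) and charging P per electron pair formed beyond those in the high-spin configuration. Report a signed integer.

-19470

Ligand charges: 4×(-1) from CN⁻ and 1×(+0) from bipy sum to -4; with overall charge -1, Fe is +3.
Fe sits in group 8; removing 3 electrons leaves Fe³⁺ with 8 − 3 = 5 d electrons.
High-spin: t2g^3 e_g^2, CFSE = 0.0Δₒ = 0 cm⁻¹.
For low-spin the configuration is t2g^5 e_g^0: orbital energy -2.0 × 32165 = -64330 cm⁻¹, and 2 additional pairs relative to high-spin add 44860 cm⁻¹, giving -19470 cm⁻¹.
E(LS) − E(HS) = -19470 − (0) = -19470 cm⁻¹.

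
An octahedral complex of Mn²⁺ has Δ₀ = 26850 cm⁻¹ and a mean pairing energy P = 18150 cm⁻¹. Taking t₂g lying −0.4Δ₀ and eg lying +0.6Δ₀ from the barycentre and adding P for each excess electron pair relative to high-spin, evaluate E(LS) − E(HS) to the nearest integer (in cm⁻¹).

Group 7 minus oxidation state +2 gives a d⁵ configuration for Mn²⁺.
High-spin d⁵ fills as t₂g³ eg² with CFSE 3(−0.4) + 2(+0.6) = 0.0Δ₀ = 0 cm⁻¹.
Low-spin: t₂g⁵ eg⁰, orbital CFSE = -2.0Δ₀ = -53700 cm⁻¹; plus 2 excess pairs × P = +36300 cm⁻¹; total -17400 cm⁻¹.
Thus E(LS) − E(HS) = -17400 cm⁻¹.

-17400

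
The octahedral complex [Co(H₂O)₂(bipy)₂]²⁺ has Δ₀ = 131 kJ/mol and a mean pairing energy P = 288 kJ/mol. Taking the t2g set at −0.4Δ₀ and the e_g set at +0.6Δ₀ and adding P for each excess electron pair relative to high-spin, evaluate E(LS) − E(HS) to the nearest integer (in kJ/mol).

157

Ligand charges: 2×(+0) from H₂O and 2×(+0) from bipy sum to +0; with overall charge +2, Co is +2.
Co is in group 9, so Co²⁺ is d⁷ (9 − 2 = 7).
High-spin: t2g^5 e_g^2, CFSE = -0.8Δ₀ = -105 kJ/mol.
Low-spin: t2g^6 e_g^1, orbital CFSE = -1.8Δ₀ = -236 kJ/mol; plus 1 excess pair × P = +288 kJ/mol; total 52 kJ/mol.
E(LS) − E(HS) = 52 − (-105) = 157 kJ/mol.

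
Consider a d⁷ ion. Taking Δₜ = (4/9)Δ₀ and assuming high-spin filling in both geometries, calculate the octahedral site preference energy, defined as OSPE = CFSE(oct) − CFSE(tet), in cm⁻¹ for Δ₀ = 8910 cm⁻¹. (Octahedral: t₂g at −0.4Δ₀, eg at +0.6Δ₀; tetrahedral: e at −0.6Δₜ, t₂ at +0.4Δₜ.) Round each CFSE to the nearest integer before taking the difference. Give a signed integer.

Octahedral (high-spin): t2g^5 e_g^2, CFSE = 5(−0.4) + 2(+0.6) = -0.8Δ₀ = -0.8 × 8910 = -7128 cm⁻¹.
In a tetrahedral site the filling is e^4 t2^3: CFSE(tet) = -1.2Δₜ = -1.2 × (4/9)(8910) = -4752 cm⁻¹.
Subtracting, OSPE = -7128 − (-4752) = -2376 cm⁻¹.

-2376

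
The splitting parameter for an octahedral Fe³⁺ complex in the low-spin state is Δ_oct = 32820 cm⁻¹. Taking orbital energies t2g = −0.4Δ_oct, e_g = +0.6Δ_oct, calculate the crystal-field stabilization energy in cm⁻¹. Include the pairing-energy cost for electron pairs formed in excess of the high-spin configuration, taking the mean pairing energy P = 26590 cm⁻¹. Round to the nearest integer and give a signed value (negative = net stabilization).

Fe is in group 8, so Fe³⁺ is d⁵ (8 − 3 = 5).
The d⁵ electrons fill as t2g^5 e_g^0.
The orbital stabilization is -2.0Δ_oct = -2.0 × 32820 = -65640 cm⁻¹.
Pairing penalty: 2 pairs vs 0 in the high-spin reference → 2 extra × P = 53180 cm⁻¹.
Overall CFSE = -65640 + 53180 = -12460 cm⁻¹.

-12460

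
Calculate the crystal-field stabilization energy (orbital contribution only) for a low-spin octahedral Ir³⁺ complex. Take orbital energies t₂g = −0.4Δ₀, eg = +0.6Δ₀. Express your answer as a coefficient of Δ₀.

-2.4 Δ₀

Group 9 minus oxidation state +3 gives a d⁶ configuration for Ir³⁺.
Configuration: t₂g⁶ eg⁰.
CFSE = 6(-0.4Δ₀) + 0(0.6Δ₀) = -2.4Δ₀ + 0.0Δ₀ = -2.4Δ₀.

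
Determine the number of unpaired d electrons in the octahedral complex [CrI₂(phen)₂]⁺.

Ligand charges: 2×(-1) from I⁻ and 2×(+0) from phen sum to -2; with overall charge +1, Cr is +3.
Cr³⁺: group 6, so d-count = 6 − 3 = 3.
Configuration: t₂g³ eg⁰, giving 3 unpaired electrons.

3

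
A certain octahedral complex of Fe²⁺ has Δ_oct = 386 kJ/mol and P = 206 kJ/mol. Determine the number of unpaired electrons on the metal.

Fe²⁺: group 8, so d-count = 8 − 2 = 6.
With Δ_oct > P the complex is low-spin.
That gives t₂g⁶ eg⁰.
Unpaired electrons: 0.

0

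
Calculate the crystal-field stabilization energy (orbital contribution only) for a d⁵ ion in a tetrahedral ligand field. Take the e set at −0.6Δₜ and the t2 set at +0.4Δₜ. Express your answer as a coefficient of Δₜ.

0.0 Δₜ

Tetrahedral splitting is small, so the complex is high-spin.
Configuration: e^2 t2^3.
CFSE = 2(-0.6Δₜ) + 3(0.4Δₜ) = -1.2Δₜ + 1.2Δₜ = 0.0Δₜ.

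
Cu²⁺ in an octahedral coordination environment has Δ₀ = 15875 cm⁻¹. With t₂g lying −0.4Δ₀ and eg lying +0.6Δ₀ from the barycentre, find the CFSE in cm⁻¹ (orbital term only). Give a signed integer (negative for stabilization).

-9525

Cu sits in group 11; removing 2 electrons leaves Cu²⁺ with 11 − 2 = 9 d electrons.
For octahedral d⁹ the high- and low-spin configurations coincide.
Configuration: t₂g⁶ eg³.
Orbital CFSE = 6(-0.4) + 3(0.6) = -0.6Δ₀ = -0.6 × 15875 = -9525 cm⁻¹.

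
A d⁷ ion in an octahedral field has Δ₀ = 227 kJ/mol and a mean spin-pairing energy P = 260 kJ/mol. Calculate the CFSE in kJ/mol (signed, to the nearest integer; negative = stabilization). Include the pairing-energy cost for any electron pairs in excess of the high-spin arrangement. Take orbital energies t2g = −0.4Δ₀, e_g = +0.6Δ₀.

Δ₀ < P, so pairing is avoided: the ground state is high-spin.
Configuration: t2g^5 e_g^2.
Orbital CFSE = -0.8Δ₀ = -0.8 × 227 = -182 kJ/mol.
High-spin has no excess pairs, so no pairing correction applies.

-182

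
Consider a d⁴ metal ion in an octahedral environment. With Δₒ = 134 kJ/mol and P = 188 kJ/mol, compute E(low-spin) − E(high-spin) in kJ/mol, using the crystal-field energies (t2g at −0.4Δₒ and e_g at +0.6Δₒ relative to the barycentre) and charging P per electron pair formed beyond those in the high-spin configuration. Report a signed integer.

54

In the high-spin limit (t2g^3 e_g^1) the orbital term is -0.6Δₒ = -80 kJ/mol, with no excess pairing.
Low-spin: t2g^4 e_g^0, orbital CFSE = -1.6Δₒ = -214 kJ/mol; plus 1 excess pair × P = +188 kJ/mol; total -26 kJ/mol.
Thus E(LS) − E(HS) = 54 kJ/mol.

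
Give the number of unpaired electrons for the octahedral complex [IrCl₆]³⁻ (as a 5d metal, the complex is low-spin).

0

Each Cl⁻ contributes -1; 6 × (-1) = -6. With overall charge -3, Ir is in the +3 oxidation state.
Group 9 minus oxidation state +3 gives a d⁶ configuration for Ir³⁺.
Configuration: t2g^6 e_g^0, giving 0 unpaired electrons.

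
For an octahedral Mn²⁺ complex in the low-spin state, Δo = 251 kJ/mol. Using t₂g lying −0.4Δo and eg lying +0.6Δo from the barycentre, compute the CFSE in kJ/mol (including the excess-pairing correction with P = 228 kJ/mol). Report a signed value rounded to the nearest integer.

-46

Mn sits in group 7; removing 2 electrons leaves Mn²⁺ with 7 − 2 = 5 d electrons.
Configuration: t₂g⁵ eg⁰.
Orbital CFSE = 5(-0.4) + 0(0.6) = -2.0Δo = -2.0 × 251 = -502 kJ/mol.
Relative to high-spin t₂g³ eg² (0 paired), the low-spin configuration has 2 additional pairs, contributing +2 × 228 = +456 kJ/mol.
Combining: -502 + 456 = -46 kJ/mol.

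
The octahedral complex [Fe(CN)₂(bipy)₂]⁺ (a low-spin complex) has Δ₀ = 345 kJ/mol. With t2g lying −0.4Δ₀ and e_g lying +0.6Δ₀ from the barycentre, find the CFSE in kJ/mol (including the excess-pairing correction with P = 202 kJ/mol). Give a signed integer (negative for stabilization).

-286

Ligand charges: 2×(-1) from CN⁻ and 2×(+0) from bipy sum to -2; with overall charge +1, Fe is +3.
Fe is in group 8, so Fe³⁺ is d⁵ (8 − 3 = 5).
The d⁵ electrons fill as t2g^5 e_g^0.
CFSE(orbital) = 5×(-0.4Δ₀) + 0×(0.6Δ₀) = -2.0Δ₀; with Δ₀ = 345 kJ/mol that is -690 kJ/mol.
Relative to high-spin t2g^3 e_g^2 (0 paired), the low-spin configuration has 2 additional pairs, contributing +2 × 202 = +404 kJ/mol.
Net CFSE = -690 + 404 = -286 kJ/mol.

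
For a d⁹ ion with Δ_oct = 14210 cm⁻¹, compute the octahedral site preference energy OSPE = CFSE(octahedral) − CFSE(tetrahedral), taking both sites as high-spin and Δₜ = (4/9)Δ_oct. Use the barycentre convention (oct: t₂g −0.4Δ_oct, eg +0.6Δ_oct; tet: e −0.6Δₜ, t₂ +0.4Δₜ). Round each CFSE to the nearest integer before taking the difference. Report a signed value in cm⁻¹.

Octahedral high-spin t₂g⁶ eg³: CFSE = -0.6 × 14210 = -8526 cm⁻¹.
In a tetrahedral site the filling is e⁴ t₂⁵: CFSE(tet) = -0.4Δₜ = -0.4 × (4/9)(14210) = -2526 cm⁻¹.
Subtracting, OSPE = -8526 − (-2526) = -6000 cm⁻¹.

-6000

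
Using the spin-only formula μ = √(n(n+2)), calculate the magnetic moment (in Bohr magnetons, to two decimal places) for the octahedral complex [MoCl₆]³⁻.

Each Cl⁻ contributes -1; 6 × (-1) = -6. With overall charge -3, Mo is in the +3 oxidation state.
Group 6 minus oxidation state +3 gives a d³ configuration for Mo³⁺.
Configuration: t₂g³ eg⁰ → 3 unpaired electrons.
μ(spin-only) = √[3(3+2)] = √15 ≈ 3.87 Bohr magnetons.

3.87 Bohr magnetons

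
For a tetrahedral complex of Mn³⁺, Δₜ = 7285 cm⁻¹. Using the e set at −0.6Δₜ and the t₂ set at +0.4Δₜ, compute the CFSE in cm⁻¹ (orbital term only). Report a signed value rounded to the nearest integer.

-2914

Mn sits in group 7; removing 3 electrons leaves Mn³⁺ with 7 − 3 = 4 d electrons.
Tetrahedral splitting is small, so the complex is high-spin.
Configuration: e² t₂².
CFSE(orbital) = 2×(-0.6Δₜ) + 2×(0.4Δₜ) = -0.4Δₜ; with Δₜ = 7285 cm⁻¹ that is -2914 cm⁻¹.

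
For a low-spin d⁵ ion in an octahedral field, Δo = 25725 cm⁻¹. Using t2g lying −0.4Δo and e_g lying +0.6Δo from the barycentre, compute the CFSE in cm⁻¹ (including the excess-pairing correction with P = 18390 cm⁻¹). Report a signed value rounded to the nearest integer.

-14670

Configuration: t2g^5 e_g^0.
CFSE(orbital) = 5×(-0.4Δo) + 0×(0.6Δo) = -2.0Δo; with Δo = 25725 cm⁻¹ that is -51450 cm⁻¹.
High-spin d⁵ would be t2g^3 e_g^2 with 0 pairs; low-spin has 2, so 2 excess pairs cost +2P = +36780 cm⁻¹.
Combining: -51450 + 36780 = -14670 cm⁻¹.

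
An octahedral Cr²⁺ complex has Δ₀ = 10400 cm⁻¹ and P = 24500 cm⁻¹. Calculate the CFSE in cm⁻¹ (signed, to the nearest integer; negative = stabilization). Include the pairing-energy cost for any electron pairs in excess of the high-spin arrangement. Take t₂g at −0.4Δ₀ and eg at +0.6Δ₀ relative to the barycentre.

Cr is in group 6, so Cr²⁺ is d⁴ (6 − 2 = 4).
Since Δ₀ = 10400 cm⁻¹ < P = 24500 cm⁻¹, the complex adopts the high-spin configuration.
Filling d⁴ accordingly: t₂g³ eg¹.
Orbital CFSE = -0.6Δ₀ = -0.6 × 10400 = -6240 cm⁻¹.
High-spin has no excess pairs, so no pairing correction applies.

-6240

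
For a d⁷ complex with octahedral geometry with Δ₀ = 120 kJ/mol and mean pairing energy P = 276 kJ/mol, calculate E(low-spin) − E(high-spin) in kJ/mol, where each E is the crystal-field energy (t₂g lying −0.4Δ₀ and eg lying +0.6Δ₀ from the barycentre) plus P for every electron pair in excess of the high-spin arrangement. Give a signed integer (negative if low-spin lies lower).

In the high-spin limit (t₂g⁵ eg²) the orbital term is -0.8Δ₀ = -96 kJ/mol, with no excess pairing.
Low-spin t₂g⁶ eg¹ gives -1.8Δ₀ = -216 kJ/mol, but forming 1 extra pair costs 1P = 276 kJ/mol, so E(LS) = -216 + 276 = 60 kJ/mol.
The difference is 60 − (-96) = 156 kJ/mol, so high-spin lies lower.

156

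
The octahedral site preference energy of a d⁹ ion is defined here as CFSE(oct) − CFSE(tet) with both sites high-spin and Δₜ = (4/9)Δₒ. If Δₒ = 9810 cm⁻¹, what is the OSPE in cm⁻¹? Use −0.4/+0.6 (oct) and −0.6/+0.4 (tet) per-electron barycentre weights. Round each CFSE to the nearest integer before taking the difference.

Octahedral (high-spin): t₂g⁶ eg³, CFSE = 6(−0.4) + 3(+0.6) = -0.6Δₒ = -0.6 × 9810 = -5886 cm⁻¹.
Tetrahedral e⁴ t₂⁵ gives -0.4Δₜ = -0.4 × (4/9) × 9810 = -1744 cm⁻¹.
Subtracting, OSPE = -5886 − (-1744) = -4142 cm⁻¹.

-4142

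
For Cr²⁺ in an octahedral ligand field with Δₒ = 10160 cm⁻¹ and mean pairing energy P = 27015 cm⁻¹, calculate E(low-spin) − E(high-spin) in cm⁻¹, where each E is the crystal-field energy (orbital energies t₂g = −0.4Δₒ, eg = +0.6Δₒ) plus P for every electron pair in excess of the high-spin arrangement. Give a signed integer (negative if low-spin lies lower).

16855

Cr sits in group 6; removing 2 electrons leaves Cr²⁺ with 6 − 2 = 4 d electrons.
In the high-spin limit (t₂g³ eg¹) the orbital term is -0.6Δₒ = -6096 cm⁻¹, with no excess pairing.
For low-spin the configuration is t₂g⁴ eg⁰: orbital energy -1.6 × 10160 = -16256 cm⁻¹, and 1 additional pair relative to high-spin adds 27015 cm⁻¹, giving 10759 cm⁻¹.
E(LS) − E(HS) = 10759 − (-6096) = 16855 cm⁻¹.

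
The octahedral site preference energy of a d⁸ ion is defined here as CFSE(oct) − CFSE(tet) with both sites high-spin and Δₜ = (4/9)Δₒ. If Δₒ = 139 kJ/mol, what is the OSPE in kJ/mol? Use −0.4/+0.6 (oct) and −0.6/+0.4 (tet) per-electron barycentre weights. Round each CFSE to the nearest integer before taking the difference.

-118

Octahedral (high-spin): t₂g⁶ eg², CFSE = 6(−0.4) + 2(+0.6) = -1.2Δₒ = -1.2 × 139 = -167 kJ/mol.
In a tetrahedral site the filling is e⁴ t₂⁴: CFSE(tet) = -0.8Δₜ = -0.8 × (4/9)(139) = -49 kJ/mol.
OSPE = CFSE(oct) − CFSE(tet) = -167 − (-49) = -118 kJ/mol.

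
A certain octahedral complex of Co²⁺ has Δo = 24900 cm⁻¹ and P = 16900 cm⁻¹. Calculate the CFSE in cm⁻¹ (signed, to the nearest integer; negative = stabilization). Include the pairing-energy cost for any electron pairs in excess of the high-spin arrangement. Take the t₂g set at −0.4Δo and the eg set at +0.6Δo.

-27920

Group 9 minus oxidation state +2 gives a d⁷ configuration for Co²⁺.
With Δo > P the complex is low-spin.
Configuration: t₂g⁶ eg¹.
Orbital CFSE = -1.8Δo = -1.8 × 24900 = -44820 cm⁻¹.
Excess pairs vs high-spin: 3 − 2 = 1; pairing cost = +16900 cm⁻¹.
Net CFSE = -44820 + 16900 = -27920 cm⁻¹.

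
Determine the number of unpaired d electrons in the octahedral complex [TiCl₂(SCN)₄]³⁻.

Ligand charges: 2×(-1) from Cl⁻ and 4×(-1) from SCN⁻ sum to -6; with overall charge -3, Ti is +3.
Ti sits in group 4; removing 3 electrons leaves Ti³⁺ with 4 − 3 = 1 d electrons.
Configuration: t2g^1 e_g^0, giving 1 unpaired electron.

1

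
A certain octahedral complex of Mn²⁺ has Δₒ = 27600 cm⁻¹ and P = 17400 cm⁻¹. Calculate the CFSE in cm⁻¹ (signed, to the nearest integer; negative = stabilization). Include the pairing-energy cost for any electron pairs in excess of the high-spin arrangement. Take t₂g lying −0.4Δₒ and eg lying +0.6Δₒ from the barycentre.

Group 7 minus oxidation state +2 gives a d⁵ configuration for Mn²⁺.
Since Δₒ = 27600 cm⁻¹ > P = 17400 cm⁻¹, the complex adopts the low-spin configuration.
That gives t₂g⁵ eg⁰.
Orbital CFSE = -2.0Δₒ = -2.0 × 27600 = -55200 cm⁻¹.
Excess pairs vs high-spin: 2 − 0 = 2; pairing cost = +34800 cm⁻¹.
Net CFSE = -55200 + 34800 = -20400 cm⁻¹.

-20400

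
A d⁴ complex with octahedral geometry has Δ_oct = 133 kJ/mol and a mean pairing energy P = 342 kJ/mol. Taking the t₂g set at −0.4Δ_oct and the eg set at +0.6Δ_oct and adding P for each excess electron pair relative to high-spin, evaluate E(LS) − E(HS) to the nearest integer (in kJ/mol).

209

High-spin d⁴ fills as t₂g³ eg¹ with CFSE 3(−0.4) + 1(+0.6) = -0.6Δ_oct = -80 kJ/mol.
For low-spin the configuration is t₂g⁴ eg⁰: orbital energy -1.6 × 133 = -213 kJ/mol, and 1 additional pair relative to high-spin adds 342 kJ/mol, giving 129 kJ/mol.
E(LS) − E(HS) = 129 − (-80) = 209 kJ/mol.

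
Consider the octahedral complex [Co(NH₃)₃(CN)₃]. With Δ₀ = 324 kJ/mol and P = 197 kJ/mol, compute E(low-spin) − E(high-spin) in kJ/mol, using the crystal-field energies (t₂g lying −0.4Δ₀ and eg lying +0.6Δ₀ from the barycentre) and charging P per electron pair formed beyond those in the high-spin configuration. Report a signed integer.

-254

Ligand charges: 3×(+0) from NH₃ and 3×(-1) from CN⁻ sum to -3; with overall charge +0, Co is +3.
Group 9 minus oxidation state +3 gives a d⁶ configuration for Co³⁺.
High-spin d⁶ fills as t₂g⁴ eg² with CFSE 4(−0.4) + 2(+0.6) = -0.4Δ₀ = -130 kJ/mol.
Low-spin t₂g⁶ eg⁰ gives -2.4Δ₀ = -778 kJ/mol, but forming 2 extra pairs costs 2P = 394 kJ/mol, so E(LS) = -778 + 394 = -384 kJ/mol.
Thus E(LS) − E(HS) = -254 kJ/mol.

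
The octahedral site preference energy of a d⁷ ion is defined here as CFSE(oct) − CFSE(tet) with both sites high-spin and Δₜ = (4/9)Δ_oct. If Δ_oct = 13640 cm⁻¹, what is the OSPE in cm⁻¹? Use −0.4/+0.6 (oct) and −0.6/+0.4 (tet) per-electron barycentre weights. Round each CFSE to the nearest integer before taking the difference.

Octahedral high-spin t2g^5 e_g^2: CFSE = -0.8 × 13640 = -10912 cm⁻¹.
Tetrahedral e^4 t2^3 gives -1.2Δₜ = -1.2 × (4/9) × 13640 = -7275 cm⁻¹.
OSPE = -10912 − (-7275) = -3637 cm⁻¹.

-3637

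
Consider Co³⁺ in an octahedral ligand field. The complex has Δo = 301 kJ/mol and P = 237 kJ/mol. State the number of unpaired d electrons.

Co³⁺: group 9, so d-count = 9 − 3 = 6.
Since Δo = 301 kJ/mol > P = 237 kJ/mol, the complex adopts the low-spin configuration.
That gives t2g^6 e_g^0.
Unpaired electrons: 0.

0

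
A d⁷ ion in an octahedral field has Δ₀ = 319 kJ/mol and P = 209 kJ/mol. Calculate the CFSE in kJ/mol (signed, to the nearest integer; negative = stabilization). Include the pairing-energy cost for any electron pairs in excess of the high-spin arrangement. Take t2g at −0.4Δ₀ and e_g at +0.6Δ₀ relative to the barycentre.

-365

Since Δ₀ = 319 kJ/mol > P = 209 kJ/mol, the complex adopts the low-spin configuration.
That gives t2g^6 e_g^1.
Orbital CFSE = -1.8Δ₀ = -1.8 × 319 = -574 kJ/mol.
Excess pairs vs high-spin: 3 − 2 = 1; pairing cost = +209 kJ/mol.
Net CFSE = -574 + 209 = -365 kJ/mol.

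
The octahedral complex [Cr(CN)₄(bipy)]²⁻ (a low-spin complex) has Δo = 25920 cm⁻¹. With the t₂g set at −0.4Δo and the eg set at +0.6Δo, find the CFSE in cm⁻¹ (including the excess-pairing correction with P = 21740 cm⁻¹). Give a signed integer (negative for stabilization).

-19732

Ligand charges: 4×(-1) from CN⁻ and 1×(+0) from bipy sum to -4; with overall charge -2, Cr is +2.
Cr sits in group 6; removing 2 electrons leaves Cr²⁺ with 6 − 2 = 4 d electrons.
Electron filling gives t₂g⁴ eg⁰.
Orbital CFSE = 4(-0.4) + 0(0.6) = -1.6Δo = -1.6 × 25920 = -41472 cm⁻¹.
High-spin d⁴ would be t₂g³ eg¹ with 0 pairs; low-spin has 1, so 1 excess pair costs +1P = +21740 cm⁻¹.
Net CFSE = -41472 + 21740 = -19732 cm⁻¹.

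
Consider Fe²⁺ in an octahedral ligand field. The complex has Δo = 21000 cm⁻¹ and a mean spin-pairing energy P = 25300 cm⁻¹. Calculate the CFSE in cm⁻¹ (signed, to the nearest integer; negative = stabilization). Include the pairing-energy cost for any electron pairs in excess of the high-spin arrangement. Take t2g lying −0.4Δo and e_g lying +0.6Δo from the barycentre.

Group 8 minus oxidation state +2 gives a d⁶ configuration for Fe²⁺.
Δo < P, so pairing is avoided: the ground state is high-spin.
Configuration: t2g^4 e_g^2.
Orbital CFSE = -0.4Δo = -0.4 × 21000 = -8400 cm⁻¹.
High-spin has no excess pairs, so no pairing correction applies.

-8400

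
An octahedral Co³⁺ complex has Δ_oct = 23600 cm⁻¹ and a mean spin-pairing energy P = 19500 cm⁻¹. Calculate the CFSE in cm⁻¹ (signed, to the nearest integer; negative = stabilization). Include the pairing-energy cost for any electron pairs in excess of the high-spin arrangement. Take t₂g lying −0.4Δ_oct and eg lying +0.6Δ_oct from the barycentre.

Co³⁺: group 9, so d-count = 9 − 3 = 6.
Δ_oct > P, so pairing is preferred: the ground state is low-spin.
Configuration: t₂g⁶ eg⁰.
Orbital CFSE = -2.4Δ_oct = -2.4 × 23600 = -56640 cm⁻¹.
Excess pairs vs high-spin: 3 − 1 = 2; pairing cost = +39000 cm⁻¹.
Net CFSE = -56640 + 39000 = -17640 cm⁻¹.

-17640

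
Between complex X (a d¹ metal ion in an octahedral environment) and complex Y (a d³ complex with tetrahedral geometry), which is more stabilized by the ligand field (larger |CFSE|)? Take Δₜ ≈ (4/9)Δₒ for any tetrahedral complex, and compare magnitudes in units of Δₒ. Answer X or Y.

X

X: t2g^1 e_g^0, CFSE = -0.4Δₒ.
Y: Tetrahedral splitting is small, so the complex is high-spin; e² t₂¹, CFSE = -0.8Δₜ ≈ -0.36Δₒ.
So X has the larger |CFSE|.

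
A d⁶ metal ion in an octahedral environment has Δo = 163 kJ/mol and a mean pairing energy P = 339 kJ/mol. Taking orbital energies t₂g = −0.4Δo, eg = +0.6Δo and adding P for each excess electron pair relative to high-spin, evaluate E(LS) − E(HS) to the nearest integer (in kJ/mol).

In the high-spin limit (t₂g⁴ eg²) the orbital term is -0.4Δo = -65 kJ/mol, with no excess pairing.
For low-spin the configuration is t₂g⁶ eg⁰: orbital energy -2.4 × 163 = -391 kJ/mol, and 2 additional pairs relative to high-spin add 678 kJ/mol, giving 287 kJ/mol.
Thus E(LS) − E(HS) = 352 kJ/mol.

352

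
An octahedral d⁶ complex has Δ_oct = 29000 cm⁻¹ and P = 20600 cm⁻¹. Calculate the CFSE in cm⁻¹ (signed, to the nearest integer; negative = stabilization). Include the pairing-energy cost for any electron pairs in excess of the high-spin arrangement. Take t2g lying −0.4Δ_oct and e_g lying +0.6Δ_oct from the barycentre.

Here Δ_oct > P (29000 > 20600), so the low-spin state is favoured.
Configuration: t2g^6 e_g^0.
Orbital CFSE = -2.4Δ_oct = -2.4 × 29000 = -69600 cm⁻¹.
Excess pairs vs high-spin: 3 − 1 = 2; pairing cost = +41200 cm⁻¹.
Net CFSE = -69600 + 41200 = -28400 cm⁻¹.

-28400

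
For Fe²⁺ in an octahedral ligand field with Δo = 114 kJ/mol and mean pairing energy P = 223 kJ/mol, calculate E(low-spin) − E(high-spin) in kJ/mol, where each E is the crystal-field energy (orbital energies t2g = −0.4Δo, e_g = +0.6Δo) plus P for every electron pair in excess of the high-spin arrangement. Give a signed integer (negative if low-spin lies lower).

218

Fe is in group 8, so Fe²⁺ is d⁶ (8 − 2 = 6).
High-spin d⁶ fills as t2g^4 e_g^2 with CFSE 4(−0.4) + 2(+0.6) = -0.4Δo = -46 kJ/mol.
Low-spin t2g^6 e_g^0 gives -2.4Δo = -274 kJ/mol, but forming 2 extra pairs costs 2P = 446 kJ/mol, so E(LS) = -274 + 446 = 172 kJ/mol.
The difference is 172 − (-46) = 218 kJ/mol, so high-spin lies lower.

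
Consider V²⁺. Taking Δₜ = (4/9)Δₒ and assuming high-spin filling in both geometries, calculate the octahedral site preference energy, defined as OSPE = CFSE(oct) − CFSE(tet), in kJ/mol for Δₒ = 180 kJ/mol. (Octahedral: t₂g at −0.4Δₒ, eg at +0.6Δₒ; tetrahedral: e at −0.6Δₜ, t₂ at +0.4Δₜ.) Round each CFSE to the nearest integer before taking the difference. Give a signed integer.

V sits in group 5; removing 2 electrons leaves V²⁺ with 5 − 2 = 3 d electrons.
In an octahedral site d³ (HS) is t₂g³ eg⁰, giving CFSE(oct) = -1.2Δₒ = -216 kJ/mol.
Tetrahedral: e² t₂¹, CFSE = 2(−0.6) + 1(+0.4) = -0.8Δₜ = -0.8 × (4/9) × 180 = -64 kJ/mol.
OSPE = CFSE(oct) − CFSE(tet) = -216 − (-64) = -152 kJ/mol.

-152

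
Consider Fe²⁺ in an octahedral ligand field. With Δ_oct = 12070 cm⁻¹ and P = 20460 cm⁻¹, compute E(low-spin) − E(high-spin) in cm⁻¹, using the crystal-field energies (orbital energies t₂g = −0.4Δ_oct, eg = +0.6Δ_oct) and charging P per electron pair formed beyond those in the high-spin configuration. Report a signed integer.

Fe sits in group 8; removing 2 electrons leaves Fe²⁺ with 8 − 2 = 6 d electrons.
High-spin: t₂g⁴ eg², CFSE = -0.4Δ_oct = -4828 cm⁻¹.
For low-spin the configuration is t₂g⁶ eg⁰: orbital energy -2.4 × 12070 = -28968 cm⁻¹, and 2 additional pairs relative to high-spin add 40920 cm⁻¹, giving 11952 cm⁻¹.
E(LS) − E(HS) = 11952 − (-4828) = 16780 cm⁻¹.

16780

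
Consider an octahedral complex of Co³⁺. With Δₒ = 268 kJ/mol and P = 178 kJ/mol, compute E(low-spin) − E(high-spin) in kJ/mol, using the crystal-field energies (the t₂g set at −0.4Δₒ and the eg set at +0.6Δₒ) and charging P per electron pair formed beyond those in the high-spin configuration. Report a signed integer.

-180

Co sits in group 9; removing 3 electrons leaves Co³⁺ with 9 − 3 = 6 d electrons.
In the high-spin limit (t₂g⁴ eg²) the orbital term is -0.4Δₒ = -107 kJ/mol, with no excess pairing.
Low-spin: t₂g⁶ eg⁰, orbital CFSE = -2.4Δₒ = -643 kJ/mol; plus 2 excess pairs × P = +356 kJ/mol; total -287 kJ/mol.
The difference is -287 − (-107) = -180 kJ/mol, so low-spin lies lower.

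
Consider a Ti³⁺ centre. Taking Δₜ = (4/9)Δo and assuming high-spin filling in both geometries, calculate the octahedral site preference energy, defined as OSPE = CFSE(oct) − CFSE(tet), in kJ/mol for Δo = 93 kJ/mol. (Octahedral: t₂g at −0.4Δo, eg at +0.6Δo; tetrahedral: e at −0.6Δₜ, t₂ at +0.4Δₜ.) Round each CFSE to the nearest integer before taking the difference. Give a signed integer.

Ti is in group 4, so Ti³⁺ is d¹ (4 − 3 = 1).
Octahedral (high-spin): t₂g¹ eg⁰, CFSE = 1(−0.4) + 0(+0.6) = -0.4Δo = -0.4 × 93 = -37 kJ/mol.
Tetrahedral e¹ t₂⁰ gives -0.6Δₜ = -0.6 × (4/9) × 93 = -25 kJ/mol.
Subtracting, OSPE = -37 − (-25) = -12 kJ/mol.

-12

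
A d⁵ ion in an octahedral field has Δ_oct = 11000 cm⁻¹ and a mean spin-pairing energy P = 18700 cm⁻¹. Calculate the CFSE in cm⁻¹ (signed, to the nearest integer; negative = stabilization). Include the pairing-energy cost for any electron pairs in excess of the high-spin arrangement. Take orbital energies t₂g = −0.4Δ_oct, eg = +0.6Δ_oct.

Since Δ_oct = 11000 cm⁻¹ < P = 18700 cm⁻¹, the complex adopts the high-spin configuration.
Configuration: t₂g³ eg².
Orbital CFSE = 0.0Δ_oct = 0.0 × 11000 = 0 cm⁻¹.
High-spin has no excess pairs, so no pairing correction applies.

0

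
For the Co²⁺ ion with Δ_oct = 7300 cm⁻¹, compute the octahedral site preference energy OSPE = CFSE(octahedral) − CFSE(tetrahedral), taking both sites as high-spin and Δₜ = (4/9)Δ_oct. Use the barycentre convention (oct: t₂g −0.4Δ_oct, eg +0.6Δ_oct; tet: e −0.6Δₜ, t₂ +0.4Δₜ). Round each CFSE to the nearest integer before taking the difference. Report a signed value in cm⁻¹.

Co is in group 9, so Co²⁺ is d⁷ (9 − 2 = 7).
Octahedral high-spin t2g^5 e_g^2: CFSE = -0.8 × 7300 = -5840 cm⁻¹.
Tetrahedral e^4 t2^3 gives -1.2Δₜ = -1.2 × (4/9) × 7300 = -3893 cm⁻¹.
OSPE = CFSE(oct) − CFSE(tet) = -5840 − (-3893) = -1947 cm⁻¹.

-1947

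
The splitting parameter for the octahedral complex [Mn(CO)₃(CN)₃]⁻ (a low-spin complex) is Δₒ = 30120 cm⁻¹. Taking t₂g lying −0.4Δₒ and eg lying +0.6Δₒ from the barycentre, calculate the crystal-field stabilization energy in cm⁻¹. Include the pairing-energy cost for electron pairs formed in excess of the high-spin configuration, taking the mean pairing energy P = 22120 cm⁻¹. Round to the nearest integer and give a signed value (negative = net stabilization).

-16000

Ligand charges: 3×(+0) from CO and 3×(-1) from CN⁻ sum to -3; with overall charge -1, Mn is +2.
Mn sits in group 7; removing 2 electrons leaves Mn²⁺ with 7 − 2 = 5 d electrons.
Electron filling gives t₂g⁵ eg⁰.
CFSE(orbital) = 5×(-0.4Δₒ) + 0×(0.6Δₒ) = -2.0Δₒ; with Δₒ = 30120 cm⁻¹ that is -60240 cm⁻¹.
Relative to high-spin t₂g³ eg² (0 paired), the low-spin configuration has 2 additional pairs, contributing +2 × 22120 = +44240 cm⁻¹.
Net CFSE = -60240 + 44240 = -16000 cm⁻¹.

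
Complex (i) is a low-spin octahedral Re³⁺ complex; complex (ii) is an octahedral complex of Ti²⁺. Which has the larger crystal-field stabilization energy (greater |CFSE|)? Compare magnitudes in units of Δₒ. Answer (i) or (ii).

(i): Re sits in group 7; removing 3 electrons leaves Re³⁺ with 7 − 3 = 4 d electrons; t2g^4 e_g^0, CFSE = -1.6Δₒ.
(ii): Group 4 minus oxidation state +2 gives a d² configuration for Ti²⁺; For octahedral d² the high- and low-spin configurations coincide; t2g^2 e_g^0, CFSE = -0.8Δₒ.
So (i) has the larger |CFSE|.

(i)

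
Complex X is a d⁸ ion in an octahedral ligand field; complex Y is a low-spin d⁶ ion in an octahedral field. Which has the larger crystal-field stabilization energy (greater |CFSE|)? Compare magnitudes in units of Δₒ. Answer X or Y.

Y

X: t2g^6 e_g^2, CFSE = -1.2Δₒ.
Y: t₂g⁶ eg⁰, CFSE = -2.4Δₒ.
So Y has the larger |CFSE|.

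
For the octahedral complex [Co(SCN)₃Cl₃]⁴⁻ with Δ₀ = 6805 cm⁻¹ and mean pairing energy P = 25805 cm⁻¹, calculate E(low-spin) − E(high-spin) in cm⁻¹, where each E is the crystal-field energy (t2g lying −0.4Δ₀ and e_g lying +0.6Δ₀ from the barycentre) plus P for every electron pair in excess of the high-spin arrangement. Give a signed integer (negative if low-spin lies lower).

Ligand charges: 3×(-1) from SCN⁻ and 3×(-1) from Cl⁻ sum to -6; with overall charge -4, Co is +2.
Co²⁺: group 9, so d-count = 9 − 2 = 7.
High-spin: t2g^5 e_g^2, CFSE = -0.8Δ₀ = -5444 cm⁻¹.
For low-spin the configuration is t2g^6 e_g^1: orbital energy -1.8 × 6805 = -12249 cm⁻¹, and 1 additional pair relative to high-spin adds 25805 cm⁻¹, giving 13556 cm⁻¹.
The difference is 13556 − (-5444) = 19000 cm⁻¹, so high-spin lies lower.

19000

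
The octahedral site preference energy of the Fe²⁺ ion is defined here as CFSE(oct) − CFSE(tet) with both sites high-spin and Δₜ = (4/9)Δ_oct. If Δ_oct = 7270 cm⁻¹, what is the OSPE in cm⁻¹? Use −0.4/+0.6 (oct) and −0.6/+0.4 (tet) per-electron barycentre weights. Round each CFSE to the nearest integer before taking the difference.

Fe is in group 8, so Fe²⁺ is d⁶ (8 − 2 = 6).
In an octahedral site d⁶ (HS) is t₂g⁴ eg², giving CFSE(oct) = -0.4Δ_oct = -2908 cm⁻¹.
Tetrahedral: e³ t₂³, CFSE = 3(−0.6) + 3(+0.4) = -0.6Δₜ = -0.6 × (4/9) × 7270 = -1939 cm⁻¹.
OSPE = -2908 − (-1939) = -969 cm⁻¹.

-969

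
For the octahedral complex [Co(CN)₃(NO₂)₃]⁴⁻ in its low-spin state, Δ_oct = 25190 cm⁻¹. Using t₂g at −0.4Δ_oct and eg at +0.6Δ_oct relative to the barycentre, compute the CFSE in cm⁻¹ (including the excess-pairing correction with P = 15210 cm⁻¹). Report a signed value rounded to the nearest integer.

-30132

Ligand charges: 3×(-1) from CN⁻ and 3×(-1) from NO₂⁻ sum to -6; with overall charge -4, Co is +2.
Co²⁺: group 9, so d-count = 9 − 2 = 7.
The d⁷ electrons fill as t₂g⁶ eg¹.
The orbital stabilization is -1.8Δ_oct = -1.8 × 25190 = -45342 cm⁻¹.
Relative to high-spin t₂g⁵ eg² (2 paired), the low-spin configuration has 1 additional pair, contributing +1 × 15210 = +15210 cm⁻¹.
Net CFSE = -45342 + 15210 = -30132 cm⁻¹.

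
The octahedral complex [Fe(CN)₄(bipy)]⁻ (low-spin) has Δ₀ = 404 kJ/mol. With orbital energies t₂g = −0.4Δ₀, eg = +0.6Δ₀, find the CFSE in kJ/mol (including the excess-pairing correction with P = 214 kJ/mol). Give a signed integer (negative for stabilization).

Ligand charges: 4×(-1) from CN⁻ and 1×(+0) from bipy sum to -4; with overall charge -1, Fe is +3.
Fe is in group 8, so Fe³⁺ is d⁵ (8 − 3 = 5).
The d⁵ electrons fill as t₂g⁵ eg⁰.
Orbital CFSE = 5(-0.4) + 0(0.6) = -2.0Δ₀ = -2.0 × 404 = -808 kJ/mol.
High-spin d⁵ would be t₂g³ eg² with 0 pairs; low-spin has 2, so 2 excess pairs cost +2P = +428 kJ/mol.
Overall CFSE = -808 + 428 = -380 kJ/mol.

-380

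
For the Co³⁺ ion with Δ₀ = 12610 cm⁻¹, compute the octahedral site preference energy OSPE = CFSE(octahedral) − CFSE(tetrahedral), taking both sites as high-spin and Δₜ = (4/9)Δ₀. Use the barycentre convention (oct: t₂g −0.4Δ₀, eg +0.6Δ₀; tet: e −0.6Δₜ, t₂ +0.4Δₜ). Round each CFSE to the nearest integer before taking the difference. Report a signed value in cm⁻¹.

-1681

Group 9 minus oxidation state +3 gives a d⁶ configuration for Co³⁺.
Octahedral high-spin t2g^4 e_g^2: CFSE = -0.4 × 12610 = -5044 cm⁻¹.
Tetrahedral e^3 t2^3 gives -0.6Δₜ = -0.6 × (4/9) × 12610 = -3363 cm⁻¹.
OSPE = CFSE(oct) − CFSE(tet) = -5044 − (-3363) = -1681 cm⁻¹.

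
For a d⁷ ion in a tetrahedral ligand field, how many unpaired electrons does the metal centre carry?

3

Tetrahedral fields are weak (Δₜ ≈ 4/9 Δₒ), so electrons fill high-spin.
Configuration: e^4 t2^3, giving 3 unpaired electrons.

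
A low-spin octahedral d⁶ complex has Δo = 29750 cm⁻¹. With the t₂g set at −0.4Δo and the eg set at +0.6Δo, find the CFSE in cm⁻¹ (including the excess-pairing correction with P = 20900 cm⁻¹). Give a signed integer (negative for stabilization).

-29600

Electron filling gives t₂g⁶ eg⁰.
Orbital CFSE = 6(-0.4) + 0(0.6) = -2.4Δo = -2.4 × 29750 = -71400 cm⁻¹.
Pairing penalty: 3 pairs vs 1 in the high-spin reference → 2 extra × P = 41800 cm⁻¹.
Overall CFSE = -71400 + 41800 = -29600 cm⁻¹.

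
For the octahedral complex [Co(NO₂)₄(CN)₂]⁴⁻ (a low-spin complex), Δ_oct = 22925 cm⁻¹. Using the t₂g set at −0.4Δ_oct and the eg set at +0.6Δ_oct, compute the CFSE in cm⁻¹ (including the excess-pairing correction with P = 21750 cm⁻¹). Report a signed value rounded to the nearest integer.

-19515

Ligand charges: 4×(-1) from NO₂⁻ and 2×(-1) from CN⁻ sum to -6; with overall charge -4, Co is +2.
Co sits in group 9; removing 2 electrons leaves Co²⁺ with 9 − 2 = 7 d electrons.
Electron filling gives t₂g⁶ eg¹.
Orbital CFSE = 6(-0.4) + 1(0.6) = -1.8Δ_oct = -1.8 × 22925 = -41265 cm⁻¹.
High-spin d⁷ would be t₂g⁵ eg² with 2 pairs; low-spin has 3, so 1 excess pair costs +1P = +21750 cm⁻¹.
Net CFSE = -41265 + 21750 = -19515 cm⁻¹.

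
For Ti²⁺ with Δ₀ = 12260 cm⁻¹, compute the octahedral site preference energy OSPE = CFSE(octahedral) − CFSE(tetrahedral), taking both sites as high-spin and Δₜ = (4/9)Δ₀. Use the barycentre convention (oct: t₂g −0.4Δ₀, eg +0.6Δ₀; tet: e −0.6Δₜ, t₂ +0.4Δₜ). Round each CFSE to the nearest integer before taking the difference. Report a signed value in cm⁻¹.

-3269

Ti²⁺: group 4, so d-count = 4 − 2 = 2.
In an octahedral site d² (HS) is t2g^2 e_g^0, giving CFSE(oct) = -0.8Δ₀ = -9808 cm⁻¹.
Tetrahedral e^2 t2^0 gives -1.2Δₜ = -1.2 × (4/9) × 12260 = -6539 cm⁻¹.
OSPE = -9808 − (-6539) = -3269 cm⁻¹.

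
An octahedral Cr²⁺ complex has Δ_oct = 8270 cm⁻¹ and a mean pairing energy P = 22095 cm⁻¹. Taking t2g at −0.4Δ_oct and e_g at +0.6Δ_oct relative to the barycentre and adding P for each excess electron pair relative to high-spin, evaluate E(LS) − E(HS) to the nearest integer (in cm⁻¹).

Cr²⁺: group 6, so d-count = 6 − 2 = 4.
High-spin d⁴ fills as t2g^3 e_g^1 with CFSE 3(−0.4) + 1(+0.6) = -0.6Δ_oct = -4962 cm⁻¹.
For low-spin the configuration is t2g^4 e_g^0: orbital energy -1.6 × 8270 = -13232 cm⁻¹, and 1 additional pair relative to high-spin adds 22095 cm⁻¹, giving 8863 cm⁻¹.
Thus E(LS) − E(HS) = 13825 cm⁻¹.

13825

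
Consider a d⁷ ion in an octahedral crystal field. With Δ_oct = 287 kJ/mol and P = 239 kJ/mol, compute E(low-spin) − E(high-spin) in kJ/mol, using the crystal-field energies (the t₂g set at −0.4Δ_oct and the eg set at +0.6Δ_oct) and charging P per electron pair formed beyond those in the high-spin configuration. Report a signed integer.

-48

High-spin d⁷ fills as t₂g⁵ eg² with CFSE 5(−0.4) + 2(+0.6) = -0.8Δ_oct = -230 kJ/mol.
For low-spin the configuration is t₂g⁶ eg¹: orbital energy -1.8 × 287 = -517 kJ/mol, and 1 additional pair relative to high-spin adds 239 kJ/mol, giving -278 kJ/mol.
Thus E(LS) − E(HS) = -48 kJ/mol.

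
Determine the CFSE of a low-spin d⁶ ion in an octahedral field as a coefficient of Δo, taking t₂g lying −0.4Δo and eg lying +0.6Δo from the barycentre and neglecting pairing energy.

Configuration: t₂g⁶ eg⁰.
CFSE = 6(-0.4Δo) + 0(0.6Δo) = -2.4Δo + 0.0Δo = -2.4Δo.

-2.4 Δo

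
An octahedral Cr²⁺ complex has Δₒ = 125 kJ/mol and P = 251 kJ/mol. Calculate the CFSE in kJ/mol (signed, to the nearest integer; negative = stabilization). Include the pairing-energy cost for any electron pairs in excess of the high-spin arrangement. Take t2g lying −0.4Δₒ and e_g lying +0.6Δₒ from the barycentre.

Cr sits in group 6; removing 2 electrons leaves Cr²⁺ with 6 − 2 = 4 d electrons.
Since Δₒ = 125 kJ/mol < P = 251 kJ/mol, the complex adopts the high-spin configuration.
Configuration: t2g^3 e_g^1.
Orbital CFSE = -0.6Δₒ = -0.6 × 125 = -75 kJ/mol.
High-spin has no excess pairs, so no pairing correction applies.

-75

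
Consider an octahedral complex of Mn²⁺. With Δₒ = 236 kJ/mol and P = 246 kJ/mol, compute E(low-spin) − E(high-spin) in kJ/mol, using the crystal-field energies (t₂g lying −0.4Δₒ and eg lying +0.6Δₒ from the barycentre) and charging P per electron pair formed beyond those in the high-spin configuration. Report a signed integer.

20

Mn is in group 7, so Mn²⁺ is d⁵ (7 − 2 = 5).
In the high-spin limit (t₂g³ eg²) the orbital term is 0.0Δₒ = 0 kJ/mol, with no excess pairing.
For low-spin the configuration is t₂g⁵ eg⁰: orbital energy -2.0 × 236 = -472 kJ/mol, and 2 additional pairs relative to high-spin add 492 kJ/mol, giving 20 kJ/mol.
Thus E(LS) − E(HS) = 20 kJ/mol.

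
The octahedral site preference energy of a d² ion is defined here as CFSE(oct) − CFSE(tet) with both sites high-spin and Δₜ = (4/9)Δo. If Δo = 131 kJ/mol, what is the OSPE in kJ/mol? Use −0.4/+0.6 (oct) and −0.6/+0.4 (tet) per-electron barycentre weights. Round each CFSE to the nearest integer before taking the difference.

-35

In an octahedral site d² (HS) is t₂g² eg⁰, giving CFSE(oct) = -0.8Δo = -105 kJ/mol.
Tetrahedral: e² t₂⁰, CFSE = 2(−0.6) + 0(+0.4) = -1.2Δₜ = -1.2 × (4/9) × 131 = -70 kJ/mol.
OSPE = -105 − (-70) = -35 kJ/mol.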